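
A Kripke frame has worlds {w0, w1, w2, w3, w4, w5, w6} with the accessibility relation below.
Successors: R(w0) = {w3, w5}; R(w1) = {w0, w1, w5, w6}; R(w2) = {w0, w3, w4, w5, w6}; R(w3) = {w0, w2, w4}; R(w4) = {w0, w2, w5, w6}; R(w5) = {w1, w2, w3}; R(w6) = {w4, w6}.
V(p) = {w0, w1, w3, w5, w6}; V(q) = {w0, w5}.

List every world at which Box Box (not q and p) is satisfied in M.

Let φ = Box Box (not q and p). Evaluate φ at each world:
  w0 (successors {w3, w5}): φ is false.
  w1 (successors {w0, w1, w5, w6}): φ is false.
  w2 (successors {w0, w3, w4, w5, w6}): φ is false.
  w3 (successors {w0, w2, w4}): φ is false.
  w4 (successors {w0, w2, w5, w6}): φ is false.
  w5 (successors {w1, w2, w3}): φ is false.
  w6 (successors {w4, w6}): φ is false.
For instance, at w2:
  At w2: Box Box (not q and p) requires Box (not q and p) at every successor {w0, w3, w4, w5, w6}.
    Box (not q and p) fails at w0, so Box Box (not q and p) is false at w2.
      At w0: Box (not q and p) requires not q and p at every successor {w3, w5}.
        not q and p fails at w5, so Box (not q and p) is false at w0.
Satisfying worlds: none.

none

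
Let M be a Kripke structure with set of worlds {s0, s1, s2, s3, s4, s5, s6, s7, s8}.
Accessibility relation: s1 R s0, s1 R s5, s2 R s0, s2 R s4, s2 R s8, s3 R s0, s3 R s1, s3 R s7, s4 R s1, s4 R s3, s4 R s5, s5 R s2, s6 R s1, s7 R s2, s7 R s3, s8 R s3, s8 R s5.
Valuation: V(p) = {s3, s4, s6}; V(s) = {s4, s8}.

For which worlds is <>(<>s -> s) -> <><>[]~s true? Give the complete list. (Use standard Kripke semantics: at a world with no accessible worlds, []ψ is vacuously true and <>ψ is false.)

s0, s2, s3, s4, s5, s6, s7, s8

Recall that []ψ holds at a world iff ψ holds at every accessible world, and <>ψ holds iff ψ holds at some accessible world.
Let φ = <>(<>s -> s) -> <><>[]~s. Evaluate φ at each world:
  s0 (successors ∅): φ is true.
  s1 (successors {s0, s5}): φ is false.
  s2 (successors {s0, s4, s8}): φ is true.
  s3 (successors {s0, s1, s7}): φ is true.
  s4 (successors {s1, s3, s5}): φ is true.
  s5 (successors {s2}): φ is true.
  s6 (successors {s1}): φ is true.
  s7 (successors {s2, s3}): φ is true.
  s8 (successors {s3, s5}): φ is true.
For instance, at s1:
  At s1: <>(<>s -> s) is true, <><>[]~s is false, so <>(<>s -> s) -> <><>[]~s is false.
    At s1: <>(<>s -> s) requires <>s -> s at some successor in {s0, s5}.
      <>s -> s holds at s0, so <>(<>s -> s) is true at s1.
    At s1: <><>[]~s requires <>[]~s at some successor in {s0, s5}.
      At s0: <>[]~s is false.
      At s5: <>[]~s is false.
    So <><>[]~s is false at s1.
Satisfying worlds: {s0, s2, s3, s4, s5, s6, s7, s8}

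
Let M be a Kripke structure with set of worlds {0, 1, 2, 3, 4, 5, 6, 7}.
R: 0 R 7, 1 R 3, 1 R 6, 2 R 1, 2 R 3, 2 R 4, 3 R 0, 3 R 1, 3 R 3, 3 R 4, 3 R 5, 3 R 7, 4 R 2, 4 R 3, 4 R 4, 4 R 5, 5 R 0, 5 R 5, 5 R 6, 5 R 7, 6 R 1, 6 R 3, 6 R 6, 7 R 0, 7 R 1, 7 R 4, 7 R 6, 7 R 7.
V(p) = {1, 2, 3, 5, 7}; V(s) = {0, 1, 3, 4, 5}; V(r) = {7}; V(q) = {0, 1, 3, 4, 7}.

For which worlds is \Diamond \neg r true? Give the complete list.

Let φ = \Diamond \neg r. Evaluate φ at each world:
  0 (successors {7}): φ is false.
  1 (successors {3, 6}): φ is true.
  2 (successors {1, 3, 4}): φ is true.
  3 (successors {0, 1, 3, 4, 5, 7}): φ is true.
  4 (successors {2, 3, 4, 5}): φ is true.
  5 (successors {0, 5, 6, 7}): φ is true.
  6 (successors {1, 3, 6}): φ is true.
  7 (successors {0, 1, 4, 6, 7}): φ is true.
For instance, at 6:
  At 6: \Diamond \neg r requires \neg r at some successor in {1, 3, 6}.
    \neg r holds at 1, so \Diamond \neg r is true at 6.
Satisfying worlds: {1, 2, 3, 4, 5, 6, 7}

1, 2, 3, 4, 5, 6, 7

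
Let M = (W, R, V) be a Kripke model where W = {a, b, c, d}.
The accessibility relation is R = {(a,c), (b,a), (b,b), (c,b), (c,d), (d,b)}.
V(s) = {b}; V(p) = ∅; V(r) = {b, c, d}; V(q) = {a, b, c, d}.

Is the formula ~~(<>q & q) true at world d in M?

Recall that <>ψ holds at a world iff ψ holds at some accessible world.
At d: ~(<>q & q) is false, so ~~(<>q & q) is true.
  At d: <>q & q is true, so ~(<>q & q) is false.
    At d: <>q is true, q is true, so <>q & q is true.
      At d: <>q requires q at some successor in {b}.
        q holds at b, so <>q is true at d.

Yes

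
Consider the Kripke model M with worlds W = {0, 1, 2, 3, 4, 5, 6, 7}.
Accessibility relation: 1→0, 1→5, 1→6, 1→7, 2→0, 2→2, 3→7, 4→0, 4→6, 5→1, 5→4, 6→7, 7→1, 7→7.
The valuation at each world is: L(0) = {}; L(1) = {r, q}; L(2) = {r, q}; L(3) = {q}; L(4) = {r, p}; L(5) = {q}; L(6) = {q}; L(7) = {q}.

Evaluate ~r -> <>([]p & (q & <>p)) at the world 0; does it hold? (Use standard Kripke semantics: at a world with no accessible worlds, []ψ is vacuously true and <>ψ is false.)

No

Recall that []ψ holds at a world iff ψ holds at every accessible world, and <>ψ holds iff ψ holds at some accessible world.
At 0: ~r is true, <>([]p & (q & <>p)) is false, so ~r -> <>([]p & (q & <>p)) is false.
  At 0: no accessible worlds, so <>([]p & (q & <>p)) is false.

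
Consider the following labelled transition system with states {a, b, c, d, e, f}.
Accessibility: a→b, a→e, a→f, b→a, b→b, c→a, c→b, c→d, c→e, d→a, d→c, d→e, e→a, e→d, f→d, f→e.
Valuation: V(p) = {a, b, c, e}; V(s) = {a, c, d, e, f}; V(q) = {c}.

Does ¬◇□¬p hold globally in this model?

Yes

Let φ = ¬◇□¬p. Evaluate φ at each world:
  a (successors {b, e, f}): φ is true.
  b (successors {a, b}): φ is true.
  c (successors {a, b, d, e}): φ is true.
  d (successors {a, c, e}): φ is true.
  e (successors {a, d}): φ is true.
  f (successors {d, e}): φ is true.
For instance, at f:
  At f: ◇□¬p is false, so ¬◇□¬p is true.
    At f: ◇□¬p requires □¬p at some successor in {d, e}.
      At d: □¬p is false.
      At e: □¬p is false.
    So ◇□¬p is false at f.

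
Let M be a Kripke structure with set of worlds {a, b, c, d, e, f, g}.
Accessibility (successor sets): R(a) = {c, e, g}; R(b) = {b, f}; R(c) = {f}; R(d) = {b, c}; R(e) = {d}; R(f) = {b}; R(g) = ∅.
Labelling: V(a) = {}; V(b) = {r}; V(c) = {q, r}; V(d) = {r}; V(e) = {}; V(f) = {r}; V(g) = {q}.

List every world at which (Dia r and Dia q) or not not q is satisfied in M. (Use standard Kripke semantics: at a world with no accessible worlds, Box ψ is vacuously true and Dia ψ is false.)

a, c, d, g

Recall that Dia ψ holds at a world iff ψ holds at some accessible world.
Let φ = (Dia r and Dia q) or not not q. Evaluate φ at each world:
  a (successors {c, e, g}): φ is true.
  b (successors {b, f}): φ is false.
  c (successors {f}): φ is true.
  d (successors {b, c}): φ is true.
  e (successors {d}): φ is false.
  f (successors {b}): φ is false.
  g (successors ∅): φ is true.
For instance, at e:
  At e: Dia r and Dia q is false, not not q is false, so (Dia r and Dia q) or not not q is false.
    At e: Dia r is true, Dia q is false, so Dia r and Dia q is false.
      At e: Dia r requires r at some successor in {d}.
        r holds at d, so Dia r is true at e.
      At e: Dia q requires q at some successor in {d}.
        At d: q is false.
      So Dia q is false at e.
Satisfying worlds: {a, c, d, g}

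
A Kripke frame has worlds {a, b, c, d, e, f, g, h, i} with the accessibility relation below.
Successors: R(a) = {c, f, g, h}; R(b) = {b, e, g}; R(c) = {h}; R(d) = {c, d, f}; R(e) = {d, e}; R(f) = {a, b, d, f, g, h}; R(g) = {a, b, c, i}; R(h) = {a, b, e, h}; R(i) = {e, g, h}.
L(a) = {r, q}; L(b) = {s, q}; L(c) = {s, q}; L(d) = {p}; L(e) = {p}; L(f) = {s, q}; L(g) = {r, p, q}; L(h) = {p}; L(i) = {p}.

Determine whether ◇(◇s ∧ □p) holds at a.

At a: ◇(◇s ∧ □p) requires ◇s ∧ □p at some successor in {c, f, g, h}.
  At c: ◇s ∧ □p is false.
  At f: ◇s ∧ □p is false.
  At g: ◇s ∧ □p is false.
  At h: ◇s ∧ □p is false.
So ◇(◇s ∧ □p) is false at a.

No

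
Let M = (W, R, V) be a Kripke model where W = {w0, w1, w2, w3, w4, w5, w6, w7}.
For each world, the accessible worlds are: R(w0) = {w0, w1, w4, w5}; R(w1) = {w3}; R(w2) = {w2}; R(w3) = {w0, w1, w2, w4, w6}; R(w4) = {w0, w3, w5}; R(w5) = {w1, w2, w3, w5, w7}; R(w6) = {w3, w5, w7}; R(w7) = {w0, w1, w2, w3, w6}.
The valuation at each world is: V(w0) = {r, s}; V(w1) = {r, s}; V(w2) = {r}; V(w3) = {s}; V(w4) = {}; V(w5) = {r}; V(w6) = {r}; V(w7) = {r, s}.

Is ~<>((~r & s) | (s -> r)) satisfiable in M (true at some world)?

No

Recall that <>ψ holds at a world iff ψ holds at some accessible world.
Let φ = ~<>((~r & s) | (s -> r)). Evaluate φ at each world:
  w0 (successors {w0, w1, w4, w5}): φ is false.
  w1 (successors {w3}): φ is false.
  w2 (successors {w2}): φ is false.
  w3 (successors {w0, w1, w2, w4, w6}): φ is false.
  w4 (successors {w0, w3, w5}): φ is false.
  w5 (successors {w1, w2, w3, w5, w7}): φ is false.
  w6 (successors {w3, w5, w7}): φ is false.
  w7 (successors {w0, w1, w2, w3, w6}): φ is false.
For instance, at w2:
  At w2: <>((~r & s) | (s -> r)) is true, so ~<>((~r & s) | (s -> r)) is false.
    At w2: <>((~r & s) | (s -> r)) requires (~r & s) | (s -> r) at some successor in {w2}.
      (~r & s) | (s -> r) holds at w2, so <>((~r & s) | (s -> r)) is true at w2.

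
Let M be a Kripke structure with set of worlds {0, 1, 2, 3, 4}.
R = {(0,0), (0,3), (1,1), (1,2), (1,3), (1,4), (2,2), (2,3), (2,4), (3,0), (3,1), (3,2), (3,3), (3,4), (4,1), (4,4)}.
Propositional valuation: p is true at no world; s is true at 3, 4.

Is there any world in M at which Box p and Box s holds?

No

Let φ = Box p and Box s. Evaluate φ at each world:
  0 (successors {0, 3}): φ is false.
  1 (successors {1, 2, 3, 4}): φ is false.
  2 (successors {2, 3, 4}): φ is false.
  3 (successors {0, 1, 2, 3, 4}): φ is false.
  4 (successors {1, 4}): φ is false.
For instance, at 2:
  At 2: Box p is false, Box s is false, so Box p and Box s is false.
    At 2: Box p requires p at every successor {2, 3, 4}.
      p fails at 2, so Box p is false at 2.
    At 2: Box s requires s at every successor {2, 3, 4}.
      s fails at 2, so Box s is false at 2.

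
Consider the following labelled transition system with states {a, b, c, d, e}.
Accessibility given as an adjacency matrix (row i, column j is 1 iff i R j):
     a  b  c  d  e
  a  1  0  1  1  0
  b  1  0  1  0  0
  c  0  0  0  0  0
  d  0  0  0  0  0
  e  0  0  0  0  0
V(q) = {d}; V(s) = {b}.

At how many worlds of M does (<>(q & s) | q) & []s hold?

1

Let φ = (<>(q & s) | q) & []s. Evaluate φ at each world:
  a (successors {a, c, d}): φ is false.
  b (successors {a, c}): φ is false.
  c (successors ∅): φ is false.
  d (successors ∅): φ is true.
  e (successors ∅): φ is false.
For instance, at a:
  At a: <>(q & s) | q is false, []s is false, so (<>(q & s) | q) & []s is false.
    At a: <>(q & s) is false, q is false, so <>(q & s) | q is false.
      At a: <>(q & s) requires q & s at some successor in {a, c, d}.
        At a: q & s is false.
        At c: q & s is false.
        At d: q & s is false.
      So <>(q & s) is false at a.
    At a: []s requires s at every successor {a, c, d}.
      s fails at a, so []s is false at a.
Satisfying worlds: {d}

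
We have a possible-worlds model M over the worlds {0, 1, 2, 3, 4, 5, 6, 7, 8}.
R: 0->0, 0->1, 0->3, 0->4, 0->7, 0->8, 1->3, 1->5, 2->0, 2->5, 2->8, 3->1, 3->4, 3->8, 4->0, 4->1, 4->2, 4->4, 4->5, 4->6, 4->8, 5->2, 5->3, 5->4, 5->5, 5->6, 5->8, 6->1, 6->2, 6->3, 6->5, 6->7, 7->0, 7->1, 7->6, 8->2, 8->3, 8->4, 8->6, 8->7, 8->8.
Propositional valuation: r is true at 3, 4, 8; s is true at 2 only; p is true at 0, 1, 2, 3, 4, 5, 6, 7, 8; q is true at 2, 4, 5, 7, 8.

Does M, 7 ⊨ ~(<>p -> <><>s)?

No

Recall that <>ψ holds at a world iff ψ holds at some accessible world.
At 7: <>p -> <><>s is true, so ~(<>p -> <><>s) is false.
  At 7: <>p is true, <><>s is true, so <>p -> <><>s is true.
    At 7: <>p requires p at some successor in {0, 1, 6}.
      p holds at 0, so <>p is true at 7.
    At 7: <><>s requires <>s at some successor in {0, 1, 6}.
      <>s holds at 6, so <><>s is true at 7.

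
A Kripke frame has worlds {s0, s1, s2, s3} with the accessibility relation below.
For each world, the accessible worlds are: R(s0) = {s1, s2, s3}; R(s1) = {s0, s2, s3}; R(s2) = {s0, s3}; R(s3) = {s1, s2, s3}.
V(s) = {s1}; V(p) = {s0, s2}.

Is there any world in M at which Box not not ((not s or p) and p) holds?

No

Let φ = Box not not ((not s or p) and p). Evaluate φ at each world:
  s0 (successors {s1, s2, s3}): φ is false.
  s1 (successors {s0, s2, s3}): φ is false.
  s2 (successors {s0, s3}): φ is false.
  s3 (successors {s1, s2, s3}): φ is false.
For instance, at s3:
  At s3: Box not not ((not s or p) and p) requires not not ((not s or p) and p) at every successor {s1, s2, s3}.
    not not ((not s or p) and p) fails at s1, so Box not not ((not s or p) and p) is false at s3.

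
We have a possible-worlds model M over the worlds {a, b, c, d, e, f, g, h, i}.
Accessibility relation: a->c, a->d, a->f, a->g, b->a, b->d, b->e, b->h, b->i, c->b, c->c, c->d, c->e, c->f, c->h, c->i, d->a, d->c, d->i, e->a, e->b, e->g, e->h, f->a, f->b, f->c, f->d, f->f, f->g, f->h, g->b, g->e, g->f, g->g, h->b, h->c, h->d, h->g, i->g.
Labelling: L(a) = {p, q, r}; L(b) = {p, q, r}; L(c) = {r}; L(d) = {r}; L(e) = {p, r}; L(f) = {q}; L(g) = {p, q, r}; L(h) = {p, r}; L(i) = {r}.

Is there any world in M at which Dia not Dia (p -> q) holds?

No

Let φ = Dia not Dia (p -> q). Evaluate φ at each world:
  a (successors {c, d, f, g}): φ is false.
  b (successors {a, d, e, h, i}): φ is false.
  c (successors {b, c, d, e, f, h, i}): φ is false.
  d (successors {a, c, i}): φ is false.
  e (successors {a, b, g, h}): φ is false.
  f (successors {a, b, c, d, f, g, h}): φ is false.
  g (successors {b, e, f, g}): φ is false.
  h (successors {b, c, d, g}): φ is false.
  i (successors {g}): φ is false.
For instance, at e:
  At e: Dia not Dia (p -> q) requires not Dia (p -> q) at some successor in {a, b, g, h}.
    At a: not Dia (p -> q) is false.
    At b: not Dia (p -> q) is false.
    At g: not Dia (p -> q) is false.
    At h: not Dia (p -> q) is false.
  So Dia not Dia (p -> q) is false at e.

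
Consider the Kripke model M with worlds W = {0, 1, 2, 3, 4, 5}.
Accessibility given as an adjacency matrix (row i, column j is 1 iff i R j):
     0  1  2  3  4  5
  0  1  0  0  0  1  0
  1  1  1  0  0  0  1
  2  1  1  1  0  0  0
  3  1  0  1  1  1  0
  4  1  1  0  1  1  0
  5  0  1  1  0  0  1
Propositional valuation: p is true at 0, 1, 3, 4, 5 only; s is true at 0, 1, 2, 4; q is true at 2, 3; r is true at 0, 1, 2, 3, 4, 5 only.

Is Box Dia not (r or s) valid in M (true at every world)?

No

Let φ = Box Dia not (r or s). Evaluate φ at each world:
  0 (successors {0, 4}): φ is false.
  1 (successors {0, 1, 5}): φ is false.
  2 (successors {0, 1, 2}): φ is false.
  3 (successors {0, 2, 3, 4}): φ is false.
  4 (successors {0, 1, 3, 4}): φ is false.
  5 (successors {1, 2, 5}): φ is false.
Detail at 0 (counterexample):
  At 0: Box Dia not (r or s) requires Dia not (r or s) at every successor {0, 4}.
    Dia not (r or s) fails at 0, so Box Dia not (r or s) is false at 0.
      At 0: Dia not (r or s) requires not (r or s) at some successor in {0, 4}.
        At 0: not (r or s) is false.
        At 4: not (r or s) is false.
      So Dia not (r or s) is false at 0.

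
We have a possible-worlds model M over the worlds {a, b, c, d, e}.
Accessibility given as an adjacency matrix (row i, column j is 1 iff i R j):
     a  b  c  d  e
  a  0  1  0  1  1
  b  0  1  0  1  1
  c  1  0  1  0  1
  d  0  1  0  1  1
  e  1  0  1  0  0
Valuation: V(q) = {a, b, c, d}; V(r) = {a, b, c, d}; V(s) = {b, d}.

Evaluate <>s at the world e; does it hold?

At e: <>s requires s at some successor in {a, c}.
  At a: s is false.
  At c: s is false.
So <>s is false at e.

No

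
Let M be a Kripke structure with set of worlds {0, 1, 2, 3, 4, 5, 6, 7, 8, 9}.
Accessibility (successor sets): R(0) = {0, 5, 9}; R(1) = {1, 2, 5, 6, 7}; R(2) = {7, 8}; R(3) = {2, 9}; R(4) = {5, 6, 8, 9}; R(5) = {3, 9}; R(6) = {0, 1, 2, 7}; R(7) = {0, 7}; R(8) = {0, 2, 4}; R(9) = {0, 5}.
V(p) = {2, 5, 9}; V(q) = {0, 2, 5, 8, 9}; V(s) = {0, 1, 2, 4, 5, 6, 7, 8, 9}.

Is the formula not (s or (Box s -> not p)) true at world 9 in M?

Recall that Box ψ holds at a world iff ψ holds at every accessible world, and Dia ψ holds iff ψ holds at some accessible world.
At 9: s or (Box s -> not p) is true, so not (s or (Box s -> not p)) is false.
  At 9: s is true, Box s -> not p is false, so s or (Box s -> not p) is true.
    At 9: Box s is true, not p is false, so Box s -> not p is false.
      At 9: Box s requires s at every successor {0, 5}.
        At 0: s is true.
        At 5: s is true.
      So Box s is true at 9.

No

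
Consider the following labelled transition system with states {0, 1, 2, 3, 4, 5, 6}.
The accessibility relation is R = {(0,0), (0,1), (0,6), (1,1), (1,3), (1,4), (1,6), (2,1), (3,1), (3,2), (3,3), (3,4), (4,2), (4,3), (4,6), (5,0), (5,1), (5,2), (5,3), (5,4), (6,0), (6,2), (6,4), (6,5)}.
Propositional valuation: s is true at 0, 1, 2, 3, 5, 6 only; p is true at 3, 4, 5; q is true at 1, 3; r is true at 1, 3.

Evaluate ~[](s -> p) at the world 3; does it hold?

Yes

At 3: [](s -> p) is false, so ~[](s -> p) is true.
  At 3: [](s -> p) requires s -> p at every successor {1, 2, 3, 4}.
    s -> p fails at 1, so [](s -> p) is false at 3.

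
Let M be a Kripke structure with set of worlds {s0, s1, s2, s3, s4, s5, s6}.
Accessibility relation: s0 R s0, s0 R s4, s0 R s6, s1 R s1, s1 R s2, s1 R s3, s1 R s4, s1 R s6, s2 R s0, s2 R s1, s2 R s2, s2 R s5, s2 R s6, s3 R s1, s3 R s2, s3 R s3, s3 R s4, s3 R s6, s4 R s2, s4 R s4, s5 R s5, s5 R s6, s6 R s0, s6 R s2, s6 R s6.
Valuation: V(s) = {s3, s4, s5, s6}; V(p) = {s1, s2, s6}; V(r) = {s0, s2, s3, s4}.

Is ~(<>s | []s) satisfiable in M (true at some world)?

Let φ = ~(<>s | []s). Evaluate φ at each world:
  s0 (successors {s0, s4, s6}): φ is false.
  s1 (successors {s1, s2, s3, s4, s6}): φ is false.
  s2 (successors {s0, s1, s2, s5, s6}): φ is false.
  s3 (successors {s1, s2, s3, s4, s6}): φ is false.
  s4 (successors {s2, s4}): φ is false.
  s5 (successors {s5, s6}): φ is false.
  s6 (successors {s0, s2, s6}): φ is false.
For instance, at s5:
  At s5: <>s | []s is true, so ~(<>s | []s) is false.
    At s5: <>s is true, []s is true, so <>s | []s is true.
      At s5: <>s requires s at some successor in {s5, s6}.
        s holds at s5, so <>s is true at s5.
      At s5: []s requires s at every successor {s5, s6}.
        At s5: s is true.
        At s6: s is true.
      So []s is true at s5.

No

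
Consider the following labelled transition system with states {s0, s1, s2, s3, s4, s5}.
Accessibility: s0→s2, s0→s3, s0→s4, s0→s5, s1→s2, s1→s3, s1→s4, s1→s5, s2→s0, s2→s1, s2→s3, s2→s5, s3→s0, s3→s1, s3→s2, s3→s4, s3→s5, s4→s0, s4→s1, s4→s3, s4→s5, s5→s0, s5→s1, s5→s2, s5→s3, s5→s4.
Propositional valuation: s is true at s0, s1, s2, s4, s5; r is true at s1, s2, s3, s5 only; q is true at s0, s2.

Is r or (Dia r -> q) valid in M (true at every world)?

Let φ = r or (Dia r -> q). Evaluate φ at each world:
  s0 (successors {s2, s3, s4, s5}): φ is true.
  s1 (successors {s2, s3, s4, s5}): φ is true.
  s2 (successors {s0, s1, s3, s5}): φ is true.
  s3 (successors {s0, s1, s2, s4, s5}): φ is true.
  s4 (successors {s0, s1, s3, s5}): φ is false.
  s5 (successors {s0, s1, s2, s3, s4}): φ is true.
Detail at s4 (counterexample):
  At s4: r is false, Dia r -> q is false, so r or (Dia r -> q) is false.
    At s4: Dia r is true, q is false, so Dia r -> q is false.
      At s4: Dia r requires r at some successor in {s0, s1, s3, s5}.
        r holds at s1, so Dia r is true at s4.

No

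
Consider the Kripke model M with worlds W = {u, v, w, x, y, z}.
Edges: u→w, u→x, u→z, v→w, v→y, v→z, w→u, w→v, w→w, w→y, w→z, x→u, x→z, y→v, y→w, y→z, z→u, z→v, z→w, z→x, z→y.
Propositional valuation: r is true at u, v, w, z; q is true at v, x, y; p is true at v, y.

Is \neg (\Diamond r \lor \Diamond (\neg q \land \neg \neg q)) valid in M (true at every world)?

No

Let φ = \neg (\Diamond r \lor \Diamond (\neg q \land \neg \neg q)). Evaluate φ at each world:
  u (successors {w, x, z}): φ is false.
  v (successors {w, y, z}): φ is false.
  w (successors {u, v, w, y, z}): φ is false.
  x (successors {u, z}): φ is false.
  y (successors {v, w, z}): φ is false.
  z (successors {u, v, w, x, y}): φ is false.
Detail at u (counterexample):
  At u: \Diamond r \lor \Diamond (\neg q \land \neg \neg q) is true, so \neg (\Diamond r \lor \Diamond (\neg q \land \neg \neg q)) is false.
    At u: \Diamond r is true, \Diamond (\neg q \land \neg \neg q) is false, so \Diamond r \lor \Diamond (\neg q \land \neg \neg q) is true.
      At u: \Diamond r requires r at some successor in {w, x, z}.
        r holds at w, so \Diamond r is true at u.
      At u: \Diamond (\neg q \land \neg \neg q) requires \neg q \land \neg \neg q at some successor in {w, x, z}.
        At w: \neg q \land \neg \neg q is false.
        At x: \neg q \land \neg \neg q is false.
        At z: \neg q \land \neg \neg q is false.
      So \Diamond (\neg q \land \neg \neg q) is false at u.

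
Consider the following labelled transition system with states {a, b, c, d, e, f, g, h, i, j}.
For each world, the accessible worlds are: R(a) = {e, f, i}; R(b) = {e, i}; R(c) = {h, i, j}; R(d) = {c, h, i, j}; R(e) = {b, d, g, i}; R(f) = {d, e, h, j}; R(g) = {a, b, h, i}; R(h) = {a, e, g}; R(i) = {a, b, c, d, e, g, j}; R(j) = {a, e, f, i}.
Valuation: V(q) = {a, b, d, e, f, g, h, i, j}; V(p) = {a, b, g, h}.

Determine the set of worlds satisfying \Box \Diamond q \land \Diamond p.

Let φ = \Box \Diamond q \land \Diamond p. Evaluate φ at each world:
  a (successors {e, f, i}): φ is false.
  b (successors {e, i}): φ is false.
  c (successors {h, i, j}): φ is true.
  d (successors {c, h, i, j}): φ is true.
  e (successors {b, d, g, i}): φ is true.
  f (successors {d, e, h, j}): φ is true.
  g (successors {a, b, h, i}): φ is true.
  h (successors {a, e, g}): φ is true.
  i (successors {a, b, c, d, e, g, j}): φ is true.
  j (successors {a, e, f, i}): φ is true.
For instance, at i:
  At i: \Box \Diamond q is true, \Diamond p is true, so \Box \Diamond q \land \Diamond p is true.
    At i: \Box \Diamond q requires \Diamond q at every successor {a, b, c, d, e, g, j}.
      At a: \Diamond q is true.
      At b: \Diamond q is true.
      At c: \Diamond q is true.
      At d: \Diamond q is true.
      At e: \Diamond q is true.
      At g: \Diamond q is true.
      At j: \Diamond q is true.
    So \Box \Diamond q is true at i.
    At i: \Diamond p requires p at some successor in {a, b, c, d, e, g, j}.
      p holds at a, so \Diamond p is true at i.
Satisfying worlds: {c, d, e, f, g, h, i, j}

c, d, e, f, g, h, i, j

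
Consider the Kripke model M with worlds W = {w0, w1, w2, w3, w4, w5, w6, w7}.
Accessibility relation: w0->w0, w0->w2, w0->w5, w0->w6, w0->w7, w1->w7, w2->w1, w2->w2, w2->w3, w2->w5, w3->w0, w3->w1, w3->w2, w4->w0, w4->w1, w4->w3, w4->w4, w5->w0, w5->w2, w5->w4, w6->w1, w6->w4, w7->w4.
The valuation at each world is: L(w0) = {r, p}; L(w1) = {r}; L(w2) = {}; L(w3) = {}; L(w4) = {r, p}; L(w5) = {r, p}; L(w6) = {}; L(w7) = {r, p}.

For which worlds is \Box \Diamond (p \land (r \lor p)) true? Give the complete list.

Let φ = \Box \Diamond (p \land (r \lor p)). Evaluate φ at each world:
  w0 (successors {w0, w2, w5, w6, w7}): φ is true.
  w1 (successors {w7}): φ is true.
  w2 (successors {w1, w2, w3, w5}): φ is true.
  w3 (successors {w0, w1, w2}): φ is true.
  w4 (successors {w0, w1, w3, w4}): φ is true.
  w5 (successors {w0, w2, w4}): φ is true.
  w6 (successors {w1, w4}): φ is true.
  w7 (successors {w4}): φ is true.
For instance, at w0:
  At w0: \Box \Diamond (p \land (r \lor p)) requires \Diamond (p \land (r \lor p)) at every successor {w0, w2, w5, w6, w7}.
    At w0: \Diamond (p \land (r \lor p)) is true.
    At w2: \Diamond (p \land (r \lor p)) is true.
    At w5: \Diamond (p \land (r \lor p)) is true.
    At w6: \Diamond (p \land (r \lor p)) is true.
    At w7: \Diamond (p \land (r \lor p)) is true.
  So \Box \Diamond (p \land (r \lor p)) is true at w0.
Satisfying worlds: {w0, w1, w2, w3, w4, w5, w6, w7}

w0, w1, w2, w3, w4, w5, w6, w7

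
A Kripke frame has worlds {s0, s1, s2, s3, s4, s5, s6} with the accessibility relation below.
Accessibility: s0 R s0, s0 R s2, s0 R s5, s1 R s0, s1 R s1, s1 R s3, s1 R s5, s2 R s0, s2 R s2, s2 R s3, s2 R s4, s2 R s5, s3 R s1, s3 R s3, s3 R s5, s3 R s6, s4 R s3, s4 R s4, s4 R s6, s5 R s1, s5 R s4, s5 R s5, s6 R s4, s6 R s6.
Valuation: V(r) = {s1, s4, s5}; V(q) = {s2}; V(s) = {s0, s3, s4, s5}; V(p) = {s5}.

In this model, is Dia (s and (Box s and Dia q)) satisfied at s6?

At s6: Dia (s and (Box s and Dia q)) requires s and (Box s and Dia q) at some successor in {s4, s6}.
  At s4: s and (Box s and Dia q) is false.
  At s6: s and (Box s and Dia q) is false.
So Dia (s and (Box s and Dia q)) is false at s6.

No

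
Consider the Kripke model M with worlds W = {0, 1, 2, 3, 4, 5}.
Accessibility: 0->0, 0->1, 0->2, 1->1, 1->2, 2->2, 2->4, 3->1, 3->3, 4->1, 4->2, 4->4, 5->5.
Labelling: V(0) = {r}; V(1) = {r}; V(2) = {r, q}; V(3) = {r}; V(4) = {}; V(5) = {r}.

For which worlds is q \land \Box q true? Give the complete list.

none

Recall that \Box ψ holds at a world iff ψ holds at every accessible world, and \Diamond ψ holds iff ψ holds at some accessible world.
Let φ = q \land \Box q. Evaluate φ at each world:
  0 (successors {0, 1, 2}): φ is false.
  1 (successors {1, 2}): φ is false.
  2 (successors {2, 4}): φ is false.
  3 (successors {1, 3}): φ is false.
  4 (successors {1, 2, 4}): φ is false.
  5 (successors {5}): φ is false.
For instance, at 1:
  At 1: q is false, \Box q is false, so q \land \Box q is false.
    At 1: \Box q requires q at every successor {1, 2}.
      q fails at 1, so \Box q is false at 1.
Satisfying worlds: none.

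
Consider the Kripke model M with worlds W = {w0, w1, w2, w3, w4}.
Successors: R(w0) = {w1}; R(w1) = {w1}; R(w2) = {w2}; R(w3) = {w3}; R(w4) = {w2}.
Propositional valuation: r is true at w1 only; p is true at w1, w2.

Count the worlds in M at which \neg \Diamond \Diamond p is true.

1

Let φ = \neg \Diamond \Diamond p. Evaluate φ at each world:
  w0 (successors {w1}): φ is false.
  w1 (successors {w1}): φ is false.
  w2 (successors {w2}): φ is false.
  w3 (successors {w3}): φ is true.
  w4 (successors {w2}): φ is false.
For instance, at w4:
  At w4: \Diamond \Diamond p is true, so \neg \Diamond \Diamond p is false.
    At w4: \Diamond \Diamond p requires \Diamond p at some successor in {w2}.
      \Diamond p holds at w2, so \Diamond \Diamond p is true at w4.
Satisfying worlds: {w3}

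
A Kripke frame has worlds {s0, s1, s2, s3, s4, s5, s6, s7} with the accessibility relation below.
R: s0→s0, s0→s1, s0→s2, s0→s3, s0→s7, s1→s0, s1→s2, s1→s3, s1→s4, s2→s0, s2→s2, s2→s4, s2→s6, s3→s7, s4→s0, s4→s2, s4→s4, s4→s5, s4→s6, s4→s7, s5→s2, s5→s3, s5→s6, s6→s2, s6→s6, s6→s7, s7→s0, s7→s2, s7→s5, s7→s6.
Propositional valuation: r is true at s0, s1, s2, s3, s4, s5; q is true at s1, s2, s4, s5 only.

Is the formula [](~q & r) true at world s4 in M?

At s4: [](~q & r) requires ~q & r at every successor {s0, s2, s4, s5, s6, s7}.
  ~q & r fails at s2, so [](~q & r) is false at s4.

No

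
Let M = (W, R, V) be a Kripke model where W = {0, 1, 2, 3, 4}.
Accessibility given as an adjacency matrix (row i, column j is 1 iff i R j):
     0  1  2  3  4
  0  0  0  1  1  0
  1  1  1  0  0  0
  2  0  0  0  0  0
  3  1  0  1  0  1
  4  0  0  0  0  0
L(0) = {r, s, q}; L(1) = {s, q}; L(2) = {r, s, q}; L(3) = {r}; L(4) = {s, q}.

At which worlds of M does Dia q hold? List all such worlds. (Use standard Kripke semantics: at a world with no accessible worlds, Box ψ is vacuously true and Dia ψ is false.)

0, 1, 3

Let φ = Dia q. Evaluate φ at each world:
  0 (successors {2, 3}): φ is true.
  1 (successors {0, 1}): φ is true.
  2 (successors ∅): φ is false.
  3 (successors {0, 2, 4}): φ is true.
  4 (successors ∅): φ is false.
For instance, at 3:
  At 3: Dia q requires q at some successor in {0, 2, 4}.
    q holds at 0, so Dia q is true at 3.
Satisfying worlds: {0, 1, 3}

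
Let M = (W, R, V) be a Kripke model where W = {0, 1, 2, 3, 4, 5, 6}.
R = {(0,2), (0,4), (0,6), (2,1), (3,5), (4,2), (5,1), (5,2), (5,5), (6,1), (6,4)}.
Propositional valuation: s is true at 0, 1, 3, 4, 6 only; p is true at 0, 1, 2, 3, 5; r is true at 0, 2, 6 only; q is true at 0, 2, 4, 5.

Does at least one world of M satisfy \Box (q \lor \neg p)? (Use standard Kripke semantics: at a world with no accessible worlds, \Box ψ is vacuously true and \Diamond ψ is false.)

Yes

Recall that \Box ψ holds at a world iff ψ holds at every accessible world, and \Diamond ψ holds iff ψ holds at some accessible world.
Let φ = \Box (q \lor \neg p). Evaluate φ at each world:
  0 (successors {2, 4, 6}): φ is true.
  1 (successors ∅): φ is true.
  2 (successors {1}): φ is false.
  3 (successors {5}): φ is true.
  4 (successors {2}): φ is true.
  5 (successors {1, 2, 5}): φ is false.
  6 (successors {1, 4}): φ is false.
Detail at 0 (witness):
  At 0: \Box (q \lor \neg p) requires q \lor \neg p at every successor {2, 4, 6}.
    At 2: q \lor \neg p is true.
    At 4: q \lor \neg p is true.
    At 6: q \lor \neg p is true.
  So \Box (q \lor \neg p) is true at 0.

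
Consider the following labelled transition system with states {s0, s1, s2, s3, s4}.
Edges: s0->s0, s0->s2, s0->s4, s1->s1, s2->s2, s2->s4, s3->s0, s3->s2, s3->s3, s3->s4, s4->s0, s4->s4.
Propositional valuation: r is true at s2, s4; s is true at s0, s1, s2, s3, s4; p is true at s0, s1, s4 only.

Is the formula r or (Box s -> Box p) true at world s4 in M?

Yes

At s4: r is true, Box s -> Box p is true, so r or (Box s -> Box p) is true.
  At s4: Box s is true, Box p is true, so Box s -> Box p is true.
    At s4: Box s requires s at every successor {s0, s4}.
      At s0: s is true.
      At s4: s is true.
    So Box s is true at s4.
    At s4: Box p requires p at every successor {s0, s4}.
      At s0: p is true.
      At s4: p is true.
    So Box p is true at s4.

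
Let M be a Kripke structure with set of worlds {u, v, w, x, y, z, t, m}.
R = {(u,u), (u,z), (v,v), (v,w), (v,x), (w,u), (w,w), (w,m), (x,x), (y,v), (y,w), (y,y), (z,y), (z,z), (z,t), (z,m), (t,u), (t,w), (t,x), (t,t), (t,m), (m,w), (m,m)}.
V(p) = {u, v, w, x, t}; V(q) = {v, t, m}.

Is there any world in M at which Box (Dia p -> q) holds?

No

Recall that Box ψ holds at a world iff ψ holds at every accessible world, and Dia ψ holds iff ψ holds at some accessible world.
Let φ = Box (Dia p -> q). Evaluate φ at each world:
  u (successors {u, z}): φ is false.
  v (successors {v, w, x}): φ is false.
  w (successors {u, w, m}): φ is false.
  x (successors {x}): φ is false.
  y (successors {v, w, y}): φ is false.
  z (successors {y, z, t, m}): φ is false.
  t (successors {u, w, x, t, m}): φ is false.
  m (successors {w, m}): φ is false.
For instance, at w:
  At w: Box (Dia p -> q) requires Dia p -> q at every successor {u, w, m}.
    Dia p -> q fails at u, so Box (Dia p -> q) is false at w.
      At u: Dia p is true, q is false, so Dia p -> q is false.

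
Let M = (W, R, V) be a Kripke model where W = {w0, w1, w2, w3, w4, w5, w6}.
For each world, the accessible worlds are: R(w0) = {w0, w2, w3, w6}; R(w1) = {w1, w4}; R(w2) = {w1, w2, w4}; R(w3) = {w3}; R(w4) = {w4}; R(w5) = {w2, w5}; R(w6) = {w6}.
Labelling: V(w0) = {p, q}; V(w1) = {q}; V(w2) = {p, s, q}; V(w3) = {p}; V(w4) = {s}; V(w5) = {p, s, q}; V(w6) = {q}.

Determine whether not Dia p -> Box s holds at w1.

At w1: not Dia p is true, Box s is false, so not Dia p -> Box s is false.
  At w1: Dia p is false, so not Dia p is true.
    At w1: Dia p requires p at some successor in {w1, w4}.
      At w1: p is false.
      At w4: p is false.
    So Dia p is false at w1.
  At w1: Box s requires s at every successor {w1, w4}.
    s fails at w1, so Box s is false at w1.

No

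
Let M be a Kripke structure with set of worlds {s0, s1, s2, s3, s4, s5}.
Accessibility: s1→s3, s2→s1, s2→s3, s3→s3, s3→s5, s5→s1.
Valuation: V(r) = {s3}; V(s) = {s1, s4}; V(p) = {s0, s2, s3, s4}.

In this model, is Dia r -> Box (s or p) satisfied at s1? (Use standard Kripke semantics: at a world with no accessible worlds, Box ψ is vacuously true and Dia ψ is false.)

At s1: Dia r is true, Box (s or p) is true, so Dia r -> Box (s or p) is true.
  At s1: Dia r requires r at some successor in {s3}.
    r holds at s3, so Dia r is true at s1.
  At s1: Box (s or p) requires s or p at every successor {s3}.
    At s3: s or p is true.
  So Box (s or p) is true at s1.

Yes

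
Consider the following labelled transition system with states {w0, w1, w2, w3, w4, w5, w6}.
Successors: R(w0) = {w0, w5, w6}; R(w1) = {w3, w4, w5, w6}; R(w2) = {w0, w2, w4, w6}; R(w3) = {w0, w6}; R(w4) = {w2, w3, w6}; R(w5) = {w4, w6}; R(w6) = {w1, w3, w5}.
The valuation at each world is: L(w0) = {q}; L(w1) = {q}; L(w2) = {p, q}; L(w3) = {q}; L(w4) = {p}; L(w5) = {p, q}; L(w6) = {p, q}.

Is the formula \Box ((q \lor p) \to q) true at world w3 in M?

At w3: \Box ((q \lor p) \to q) requires (q \lor p) \to q at every successor {w0, w6}.
  At w0: (q \lor p) \to q is true.
  At w6: (q \lor p) \to q is true.
So \Box ((q \lor p) \to q) is true at w3.

Yes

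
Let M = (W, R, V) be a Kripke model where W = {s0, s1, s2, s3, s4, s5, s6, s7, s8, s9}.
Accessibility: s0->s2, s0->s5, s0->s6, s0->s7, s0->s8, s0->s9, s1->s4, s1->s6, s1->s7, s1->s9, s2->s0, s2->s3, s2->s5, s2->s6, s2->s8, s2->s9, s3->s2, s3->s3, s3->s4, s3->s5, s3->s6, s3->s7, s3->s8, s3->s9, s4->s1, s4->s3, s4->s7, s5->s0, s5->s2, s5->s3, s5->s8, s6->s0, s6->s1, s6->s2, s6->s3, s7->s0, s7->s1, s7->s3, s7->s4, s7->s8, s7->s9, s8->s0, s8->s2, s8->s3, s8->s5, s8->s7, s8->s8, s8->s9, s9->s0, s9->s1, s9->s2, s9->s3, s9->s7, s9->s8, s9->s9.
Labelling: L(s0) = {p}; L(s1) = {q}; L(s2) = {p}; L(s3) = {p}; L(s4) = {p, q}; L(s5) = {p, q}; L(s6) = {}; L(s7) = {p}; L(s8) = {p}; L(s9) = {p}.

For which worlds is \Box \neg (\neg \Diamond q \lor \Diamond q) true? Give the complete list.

none

Let φ = \Box \neg (\neg \Diamond q \lor \Diamond q). Evaluate φ at each world:
  s0 (successors {s2, s5, s6, s7, s8, s9}): φ is false.
  s1 (successors {s4, s6, s7, s9}): φ is false.
  s2 (successors {s0, s3, s5, s6, s8, s9}): φ is false.
  s3 (successors {s2, s3, s4, s5, s6, s7, s8, s9}): φ is false.
  s4 (successors {s1, s3, s7}): φ is false.
  s5 (successors {s0, s2, s3, s8}): φ is false.
  s6 (successors {s0, s1, s2, s3}): φ is false.
  s7 (successors {s0, s1, s3, s4, s8, s9}): φ is false.
  s8 (successors {s0, s2, s3, s5, s7, s8, s9}): φ is false.
  s9 (successors {s0, s1, s2, s3, s7, s8, s9}): φ is false.
For instance, at s8:
  At s8: \Box \neg (\neg \Diamond q \lor \Diamond q) requires \neg (\neg \Diamond q \lor \Diamond q) at every successor {s0, s2, s3, s5, s7, s8, s9}.
    \neg (\neg \Diamond q \lor \Diamond q) fails at s0, so \Box \neg (\neg \Diamond q \lor \Diamond q) is false at s8.
      At s0: \neg \Diamond q \lor \Diamond q is true, so \neg (\neg \Diamond q \lor \Diamond q) is false.
Satisfying worlds: none.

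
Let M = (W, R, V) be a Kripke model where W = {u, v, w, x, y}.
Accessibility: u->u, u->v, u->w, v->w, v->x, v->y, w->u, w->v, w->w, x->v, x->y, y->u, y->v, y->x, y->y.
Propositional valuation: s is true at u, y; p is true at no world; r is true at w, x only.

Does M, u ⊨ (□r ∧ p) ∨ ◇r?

Yes

At u: □r ∧ p is false, ◇r is true, so (□r ∧ p) ∨ ◇r is true.
  At u: □r is false, p is false, so □r ∧ p is false.
    At u: □r requires r at every successor {u, v, w}.
      r fails at u, so □r is false at u.
  At u: ◇r requires r at some successor in {u, v, w}.
    r holds at w, so ◇r is true at u.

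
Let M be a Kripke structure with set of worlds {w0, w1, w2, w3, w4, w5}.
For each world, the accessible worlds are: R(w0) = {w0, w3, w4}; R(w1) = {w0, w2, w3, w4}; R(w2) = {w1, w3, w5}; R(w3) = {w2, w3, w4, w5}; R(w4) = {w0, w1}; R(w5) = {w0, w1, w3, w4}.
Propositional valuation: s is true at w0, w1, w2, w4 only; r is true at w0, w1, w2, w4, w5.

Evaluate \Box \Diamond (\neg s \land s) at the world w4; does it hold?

At w4: \Box \Diamond (\neg s \land s) requires \Diamond (\neg s \land s) at every successor {w0, w1}.
  \Diamond (\neg s \land s) fails at w0, so \Box \Diamond (\neg s \land s) is false at w4.
    At w0: \Diamond (\neg s \land s) requires \neg s \land s at some successor in {w0, w3, w4}.
      At w0: \neg s \land s is false.
      At w3: \neg s \land s is false.
      At w4: \neg s \land s is false.
    So \Diamond (\neg s \land s) is false at w0.

No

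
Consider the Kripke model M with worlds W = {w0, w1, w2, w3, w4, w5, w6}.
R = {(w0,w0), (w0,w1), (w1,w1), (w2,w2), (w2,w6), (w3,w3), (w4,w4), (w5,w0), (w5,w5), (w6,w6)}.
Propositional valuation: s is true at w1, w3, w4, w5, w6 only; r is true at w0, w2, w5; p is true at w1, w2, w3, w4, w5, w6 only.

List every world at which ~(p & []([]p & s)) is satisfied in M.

w0, w2, w5

Let φ = ~(p & []([]p & s)). Evaluate φ at each world:
  w0 (successors {w0, w1}): φ is true.
  w1 (successors {w1}): φ is false.
  w2 (successors {w2, w6}): φ is true.
  w3 (successors {w3}): φ is false.
  w4 (successors {w4}): φ is false.
  w5 (successors {w0, w5}): φ is true.
  w6 (successors {w6}): φ is false.
For instance, at w1:
  At w1: p & []([]p & s) is true, so ~(p & []([]p & s)) is false.
    At w1: p is true, []([]p & s) is true, so p & []([]p & s) is true.
      At w1: []([]p & s) requires []p & s at every successor {w1}.
        At w1: []p & s is true.
      So []([]p & s) is true at w1.
Satisfying worlds: {w0, w2, w5}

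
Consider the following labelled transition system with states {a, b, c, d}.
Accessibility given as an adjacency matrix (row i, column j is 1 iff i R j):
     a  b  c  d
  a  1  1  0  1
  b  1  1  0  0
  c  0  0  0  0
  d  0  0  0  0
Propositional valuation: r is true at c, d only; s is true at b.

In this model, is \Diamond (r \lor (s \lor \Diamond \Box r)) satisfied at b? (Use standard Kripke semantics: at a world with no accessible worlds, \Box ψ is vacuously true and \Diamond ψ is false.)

At b: \Diamond (r \lor (s \lor \Diamond \Box r)) requires r \lor (s \lor \Diamond \Box r) at some successor in {a, b}.
  r \lor (s \lor \Diamond \Box r) holds at a, so \Diamond (r \lor (s \lor \Diamond \Box r)) is true at b.
    At a: r is false, s \lor \Diamond \Box r is true, so r \lor (s \lor \Diamond \Box r) is true.
      At a: s is false, \Diamond \Box r is true, so s \lor \Diamond \Box r is true.

Yes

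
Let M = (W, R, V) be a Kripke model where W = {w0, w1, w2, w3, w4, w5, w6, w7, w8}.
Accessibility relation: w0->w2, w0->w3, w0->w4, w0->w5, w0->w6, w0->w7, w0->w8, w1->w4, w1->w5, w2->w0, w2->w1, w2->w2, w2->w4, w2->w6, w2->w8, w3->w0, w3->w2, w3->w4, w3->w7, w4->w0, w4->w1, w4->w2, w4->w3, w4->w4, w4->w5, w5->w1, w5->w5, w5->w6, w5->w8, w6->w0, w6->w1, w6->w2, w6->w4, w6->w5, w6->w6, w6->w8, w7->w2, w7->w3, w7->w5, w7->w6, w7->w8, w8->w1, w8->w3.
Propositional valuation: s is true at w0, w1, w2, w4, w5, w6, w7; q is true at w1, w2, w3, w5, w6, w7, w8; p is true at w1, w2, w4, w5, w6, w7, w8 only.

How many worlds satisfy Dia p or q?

Recall that Dia ψ holds at a world iff ψ holds at some accessible world.
Let φ = Dia p or q. Evaluate φ at each world:
  w0 (successors {w2, w3, w4, w5, w6, w7, w8}): φ is true.
  w1 (successors {w4, w5}): φ is true.
  w2 (successors {w0, w1, w2, w4, w6, w8}): φ is true.
  w3 (successors {w0, w2, w4, w7}): φ is true.
  w4 (successors {w0, w1, w2, w3, w4, w5}): φ is true.
  w5 (successors {w1, w5, w6, w8}): φ is true.
  w6 (successors {w0, w1, w2, w4, w5, w6, w8}): φ is true.
  w7 (successors {w2, w3, w5, w6, w8}): φ is true.
  w8 (successors {w1, w3}): φ is true.
For instance, at w8:
  At w8: Dia p is true, q is true, so Dia p or q is true.
    At w8: Dia p requires p at some successor in {w1, w3}.
      p holds at w1, so Dia p is true at w8.
Satisfying worlds: {w0, w1, w2, w3, w4, w5, w6, w7, w8}

9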